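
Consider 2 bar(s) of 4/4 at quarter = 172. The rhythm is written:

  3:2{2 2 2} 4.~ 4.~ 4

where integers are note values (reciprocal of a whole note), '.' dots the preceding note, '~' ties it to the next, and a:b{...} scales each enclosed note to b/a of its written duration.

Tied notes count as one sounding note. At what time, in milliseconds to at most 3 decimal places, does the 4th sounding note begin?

1. 0.0ms @ 0 + 465.116ms (4/3)
2. 465.116ms @ 4/3 + 465.116ms (4/3)
3. 930.233ms @ 8/3 + 465.116ms (4/3)
4. 1395.349ms @ 4 + 1395.349ms (4)

note 4 onset = 4b = 1395.349ms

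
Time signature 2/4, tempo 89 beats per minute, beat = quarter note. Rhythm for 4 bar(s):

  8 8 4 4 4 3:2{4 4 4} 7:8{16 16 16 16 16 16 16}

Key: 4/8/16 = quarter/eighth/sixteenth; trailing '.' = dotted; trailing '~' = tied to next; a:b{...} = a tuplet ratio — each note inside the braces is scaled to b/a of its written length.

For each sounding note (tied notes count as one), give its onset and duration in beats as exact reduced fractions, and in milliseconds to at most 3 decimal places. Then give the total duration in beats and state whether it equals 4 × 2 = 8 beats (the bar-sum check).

1) 0.0ms=0b +337.079ms=1/2b
2) 337.079ms=1/2b +337.079ms=1/2b
3) 674.157ms=1b +674.157ms=1b
4) 1348.315ms=2b +674.157ms=1b
5) 2022.472ms=3b +674.157ms=1b
6) 2696.629ms=4b +449.438ms=2/3b
7) 3146.067ms=14/3b +449.438ms=2/3b
8) 3595.506ms=16/3b +449.438ms=2/3b
9) 4044.944ms=6b +192.616ms=2/7b
10) 4237.56ms=44/7b +192.616ms=2/7b
11) 4430.177ms=46/7b +192.616ms=2/7b
12) 4622.793ms=48/7b +192.616ms=2/7b
13) 4815.409ms=50/7b +192.616ms=2/7b
14) 5008.026ms=52/7b +192.616ms=2/7b
15) 5200.642ms=54/7b +192.616ms=2/7b
Σ=8b of 8 (89bpm 2/4) — PASS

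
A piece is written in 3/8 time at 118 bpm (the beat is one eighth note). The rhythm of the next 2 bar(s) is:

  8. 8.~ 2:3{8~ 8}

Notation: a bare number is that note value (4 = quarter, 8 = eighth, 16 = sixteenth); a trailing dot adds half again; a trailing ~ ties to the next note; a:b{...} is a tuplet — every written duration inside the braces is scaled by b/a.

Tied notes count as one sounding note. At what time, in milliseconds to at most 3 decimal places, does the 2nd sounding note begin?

note 2 onset = 3/2b = 762.712ms

1. 0.0ms @ 0 + 762.712ms (3/2)
2. 762.712ms @ 3/2 + 2288.136ms (9/2)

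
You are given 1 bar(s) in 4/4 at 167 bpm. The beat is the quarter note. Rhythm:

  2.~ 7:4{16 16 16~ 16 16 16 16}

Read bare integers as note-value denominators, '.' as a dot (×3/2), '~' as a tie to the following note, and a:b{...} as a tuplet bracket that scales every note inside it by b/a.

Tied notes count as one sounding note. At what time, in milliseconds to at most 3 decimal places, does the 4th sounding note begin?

note 4 onset = 25/7b = 1283.148ms

1. 0.0ms @ 0 + 1129.17ms (22/7)
2. 1129.17ms @ 22/7 + 51.326ms (1/7)
3. 1180.496ms @ 23/7 + 102.652ms (2/7)
4. 1283.148ms @ 25/7 + 51.326ms (1/7)
5. 1334.474ms @ 26/7 + 51.326ms (1/7)
6. 1385.8ms @ 27/7 + 51.326ms (1/7)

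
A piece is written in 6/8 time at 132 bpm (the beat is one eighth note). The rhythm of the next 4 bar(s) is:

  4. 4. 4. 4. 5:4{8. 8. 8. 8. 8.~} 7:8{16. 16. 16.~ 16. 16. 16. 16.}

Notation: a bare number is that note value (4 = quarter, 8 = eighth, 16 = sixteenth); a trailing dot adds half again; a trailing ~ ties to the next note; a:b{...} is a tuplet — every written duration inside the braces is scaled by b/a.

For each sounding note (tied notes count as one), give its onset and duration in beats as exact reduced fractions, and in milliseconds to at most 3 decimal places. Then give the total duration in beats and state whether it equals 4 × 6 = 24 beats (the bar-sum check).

1) 0.0ms=0b +1363.636ms=3b
2) 1363.636ms=3b +1363.636ms=3b
3) 2727.273ms=6b +1363.636ms=3b
4) 4090.909ms=9b +1363.636ms=3b
5) 5454.545ms=12b +545.455ms=6/5b
6) 6000.0ms=66/5b +545.455ms=6/5b
7) 6545.455ms=72/5b +545.455ms=6/5b
8) 7090.909ms=78/5b +545.455ms=6/5b
9) 7636.364ms=84/5b +935.065ms=72/35b
10) 8571.429ms=132/7b +389.61ms=6/7b
11) 8961.039ms=138/7b +779.221ms=12/7b
12) 9740.26ms=150/7b +389.61ms=6/7b
13) 10129.87ms=156/7b +389.61ms=6/7b
14) 10519.481ms=162/7b +389.61ms=6/7b
Σ=24b of 24 (132bpm 6/8) — PASS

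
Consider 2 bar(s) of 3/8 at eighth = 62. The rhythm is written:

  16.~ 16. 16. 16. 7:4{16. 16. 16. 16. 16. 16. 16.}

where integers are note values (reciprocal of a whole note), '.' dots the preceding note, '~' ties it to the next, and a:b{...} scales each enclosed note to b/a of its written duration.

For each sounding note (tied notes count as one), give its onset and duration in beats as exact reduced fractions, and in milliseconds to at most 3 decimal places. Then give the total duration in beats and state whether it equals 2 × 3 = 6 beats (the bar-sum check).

1) 0.0ms=0b +1451.613ms=3/2b
2) 1451.613ms=3/2b +725.806ms=3/4b
3) 2177.419ms=9/4b +725.806ms=3/4b
4) 2903.226ms=3b +414.747ms=3/7b
5) 3317.972ms=24/7b +414.747ms=3/7b
6) 3732.719ms=27/7b +414.747ms=3/7b
7) 4147.465ms=30/7b +414.747ms=3/7b
8) 4562.212ms=33/7b +414.747ms=3/7b
9) 4976.959ms=36/7b +414.747ms=3/7b
10) 5391.705ms=39/7b +414.747ms=3/7b
Σ=6b of 6 (62bpm 3/8) — PASS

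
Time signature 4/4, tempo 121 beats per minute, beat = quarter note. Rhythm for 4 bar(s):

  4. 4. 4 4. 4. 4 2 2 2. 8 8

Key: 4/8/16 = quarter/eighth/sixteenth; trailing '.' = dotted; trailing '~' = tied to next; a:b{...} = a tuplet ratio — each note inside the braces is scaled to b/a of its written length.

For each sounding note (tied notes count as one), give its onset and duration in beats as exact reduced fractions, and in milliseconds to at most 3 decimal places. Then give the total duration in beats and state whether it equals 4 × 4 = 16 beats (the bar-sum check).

1) 0.0ms=0b +743.802ms=3/2b
2) 743.802ms=3/2b +743.802ms=3/2b
3) 1487.603ms=3b +495.868ms=1b
4) 1983.471ms=4b +743.802ms=3/2b
5) 2727.273ms=11/2b +743.802ms=3/2b
6) 3471.074ms=7b +495.868ms=1b
7) 3966.942ms=8b +991.736ms=2b
8) 4958.678ms=10b +991.736ms=2b
9) 5950.413ms=12b +1487.603ms=3b
10) 7438.017ms=15b +247.934ms=1/2b
11) 7685.95ms=31/2b +247.934ms=1/2b
Σ=16b of 16 (121bpm 4/4) — PASS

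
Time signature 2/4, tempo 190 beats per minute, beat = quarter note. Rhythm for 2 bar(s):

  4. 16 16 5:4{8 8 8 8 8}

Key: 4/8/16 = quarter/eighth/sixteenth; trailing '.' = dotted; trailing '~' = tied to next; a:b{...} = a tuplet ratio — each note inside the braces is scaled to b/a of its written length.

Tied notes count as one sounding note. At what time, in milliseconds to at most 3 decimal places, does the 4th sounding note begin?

1. 0.0ms @ 0 + 473.684ms (3/2)
2. 473.684ms @ 3/2 + 78.947ms (1/4)
3. 552.632ms @ 7/4 + 78.947ms (1/4)
4. 631.579ms @ 2 + 126.316ms (2/5)
5. 757.895ms @ 12/5 + 126.316ms (2/5)
6. 884.211ms @ 14/5 + 126.316ms (2/5)
7. 1010.526ms @ 16/5 + 126.316ms (2/5)
8. 1136.842ms @ 18/5 + 126.316ms (2/5)

note 4 onset = 2b = 631.579ms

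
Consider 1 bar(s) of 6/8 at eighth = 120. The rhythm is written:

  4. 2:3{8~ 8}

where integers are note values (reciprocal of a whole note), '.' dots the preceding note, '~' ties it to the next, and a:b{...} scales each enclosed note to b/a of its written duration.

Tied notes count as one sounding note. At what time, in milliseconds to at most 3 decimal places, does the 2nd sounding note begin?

1. 0.0ms @ 0 + 1500.0ms (3)
2. 1500.0ms @ 3 + 1500.0ms (3)

note 2 onset = 3b = 1500.0ms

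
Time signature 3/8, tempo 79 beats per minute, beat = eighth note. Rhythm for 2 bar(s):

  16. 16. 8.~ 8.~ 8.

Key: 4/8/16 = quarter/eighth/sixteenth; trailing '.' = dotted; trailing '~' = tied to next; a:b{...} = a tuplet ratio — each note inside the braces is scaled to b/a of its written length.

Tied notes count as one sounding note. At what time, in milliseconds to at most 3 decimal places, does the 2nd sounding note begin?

note 2 onset = 3/4b = 569.62ms

1. 0.0ms @ 0 + 569.62ms (3/4)
2. 569.62ms @ 3/4 + 569.62ms (3/4)
3. 1139.241ms @ 3/2 + 3417.722ms (9/2)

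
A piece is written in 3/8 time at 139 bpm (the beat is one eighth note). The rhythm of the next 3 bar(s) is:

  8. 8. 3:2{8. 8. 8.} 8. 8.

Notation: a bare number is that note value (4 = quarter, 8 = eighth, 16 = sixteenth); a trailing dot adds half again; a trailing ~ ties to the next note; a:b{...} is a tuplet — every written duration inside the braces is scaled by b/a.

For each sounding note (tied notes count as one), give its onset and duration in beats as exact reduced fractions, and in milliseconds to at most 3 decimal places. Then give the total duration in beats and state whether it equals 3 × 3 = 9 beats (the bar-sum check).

1) 0.0ms=0b +647.482ms=3/2b
2) 647.482ms=3/2b +647.482ms=3/2b
3) 1294.964ms=3b +431.655ms=1b
4) 1726.619ms=4b +431.655ms=1b
5) 2158.273ms=5b +431.655ms=1b
6) 2589.928ms=6b +647.482ms=3/2b
7) 3237.41ms=15/2b +647.482ms=3/2b
Σ=9b of 9 (139bpm 3/8) — PASS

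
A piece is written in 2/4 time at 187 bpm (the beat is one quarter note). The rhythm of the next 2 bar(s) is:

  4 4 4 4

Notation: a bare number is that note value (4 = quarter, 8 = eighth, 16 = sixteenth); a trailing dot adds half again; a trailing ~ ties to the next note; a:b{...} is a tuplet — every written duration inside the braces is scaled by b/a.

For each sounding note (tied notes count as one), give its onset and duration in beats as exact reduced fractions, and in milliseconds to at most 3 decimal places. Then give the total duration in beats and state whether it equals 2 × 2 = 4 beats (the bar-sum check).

1) 0.0ms=0b +320.856ms=1b
2) 320.856ms=1b +320.856ms=1b
3) 641.711ms=2b +320.856ms=1b
4) 962.567ms=3b +320.856ms=1b
Σ=4b of 4 (187bpm 2/4) — PASS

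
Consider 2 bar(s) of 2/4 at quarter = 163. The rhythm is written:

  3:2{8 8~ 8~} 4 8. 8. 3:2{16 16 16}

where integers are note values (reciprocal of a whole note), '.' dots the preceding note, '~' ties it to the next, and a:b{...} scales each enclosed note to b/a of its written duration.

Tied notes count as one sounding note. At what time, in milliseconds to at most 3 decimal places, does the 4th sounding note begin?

1. 0.0ms @ 0 + 122.699ms (1/3)
2. 122.699ms @ 1/3 + 613.497ms (5/3)
3. 736.196ms @ 2 + 276.074ms (3/4)
4. 1012.27ms @ 11/4 + 276.074ms (3/4)
5. 1288.344ms @ 7/2 + 61.35ms (1/6)
6. 1349.693ms @ 11/3 + 61.35ms (1/6)
7. 1411.043ms @ 23/6 + 61.35ms (1/6)

note 4 onset = 11/4b = 1012.27ms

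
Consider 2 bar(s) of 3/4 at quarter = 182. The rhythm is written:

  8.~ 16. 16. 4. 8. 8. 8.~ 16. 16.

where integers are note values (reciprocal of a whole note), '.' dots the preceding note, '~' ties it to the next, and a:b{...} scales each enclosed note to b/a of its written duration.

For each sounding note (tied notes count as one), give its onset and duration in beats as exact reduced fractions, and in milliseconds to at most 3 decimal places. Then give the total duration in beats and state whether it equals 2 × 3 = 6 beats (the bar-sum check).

1) 0.0ms=0b +370.879ms=9/8b
2) 370.879ms=9/8b +123.626ms=3/8b
3) 494.505ms=3/2b +494.505ms=3/2b
4) 989.011ms=3b +247.253ms=3/4b
5) 1236.264ms=15/4b +247.253ms=3/4b
6) 1483.516ms=9/2b +370.879ms=9/8b
7) 1854.396ms=45/8b +123.626ms=3/8b
Σ=6b of 6 (182bpm 3/4) — PASS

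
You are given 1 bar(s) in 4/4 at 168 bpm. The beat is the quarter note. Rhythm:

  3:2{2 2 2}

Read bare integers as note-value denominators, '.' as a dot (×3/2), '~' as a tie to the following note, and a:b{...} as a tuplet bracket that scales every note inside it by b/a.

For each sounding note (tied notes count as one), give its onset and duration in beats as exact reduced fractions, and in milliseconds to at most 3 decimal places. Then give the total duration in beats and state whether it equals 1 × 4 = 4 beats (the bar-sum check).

1) 0.0ms=0b +476.19ms=4/3b
2) 476.19ms=4/3b +476.19ms=4/3b
3) 952.381ms=8/3b +476.19ms=4/3b
Σ=4b of 4 (168bpm 4/4) — PASS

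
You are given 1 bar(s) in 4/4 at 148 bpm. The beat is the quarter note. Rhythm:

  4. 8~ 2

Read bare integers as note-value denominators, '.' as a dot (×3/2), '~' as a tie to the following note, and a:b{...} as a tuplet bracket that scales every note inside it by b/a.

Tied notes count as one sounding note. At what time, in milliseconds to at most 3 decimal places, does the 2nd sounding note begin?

note 2 onset = 3/2b = 608.108ms

1. 0.0ms @ 0 + 608.108ms (3/2)
2. 608.108ms @ 3/2 + 1013.514ms (5/2)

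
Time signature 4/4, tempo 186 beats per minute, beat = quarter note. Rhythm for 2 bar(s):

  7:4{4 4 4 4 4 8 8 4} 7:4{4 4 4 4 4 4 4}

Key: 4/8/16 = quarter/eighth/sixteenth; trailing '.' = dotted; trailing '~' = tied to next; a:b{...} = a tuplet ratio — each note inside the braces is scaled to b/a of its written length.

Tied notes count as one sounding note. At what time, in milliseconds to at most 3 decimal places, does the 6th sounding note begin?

1. 0.0ms @ 0 + 184.332ms (4/7)
2. 184.332ms @ 4/7 + 184.332ms (4/7)
3. 368.664ms @ 8/7 + 184.332ms (4/7)
4. 552.995ms @ 12/7 + 184.332ms (4/7)
5. 737.327ms @ 16/7 + 184.332ms (4/7)
6. 921.659ms @ 20/7 + 92.166ms (2/7)
7. 1013.825ms @ 22/7 + 92.166ms (2/7)
8. 1105.991ms @ 24/7 + 184.332ms (4/7)
9. 1290.323ms @ 4 + 184.332ms (4/7)
10. 1474.654ms @ 32/7 + 184.332ms (4/7)
11. 1658.986ms @ 36/7 + 184.332ms (4/7)
12. 1843.318ms @ 40/7 + 184.332ms (4/7)
13. 2027.65ms @ 44/7 + 184.332ms (4/7)
14. 2211.982ms @ 48/7 + 184.332ms (4/7)
15. 2396.313ms @ 52/7 + 184.332ms (4/7)

note 6 onset = 20/7b = 921.659ms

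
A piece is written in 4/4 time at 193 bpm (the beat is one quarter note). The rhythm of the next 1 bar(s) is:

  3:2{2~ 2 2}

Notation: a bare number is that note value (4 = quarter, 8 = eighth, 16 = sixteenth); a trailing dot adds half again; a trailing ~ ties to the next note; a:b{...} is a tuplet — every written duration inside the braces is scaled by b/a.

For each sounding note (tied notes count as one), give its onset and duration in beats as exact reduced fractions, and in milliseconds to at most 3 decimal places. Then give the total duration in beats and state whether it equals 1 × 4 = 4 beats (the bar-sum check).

1) 0.0ms=0b +829.016ms=8/3b
2) 829.016ms=8/3b +414.508ms=4/3b
Σ=4b of 4 (193bpm 4/4) — PASS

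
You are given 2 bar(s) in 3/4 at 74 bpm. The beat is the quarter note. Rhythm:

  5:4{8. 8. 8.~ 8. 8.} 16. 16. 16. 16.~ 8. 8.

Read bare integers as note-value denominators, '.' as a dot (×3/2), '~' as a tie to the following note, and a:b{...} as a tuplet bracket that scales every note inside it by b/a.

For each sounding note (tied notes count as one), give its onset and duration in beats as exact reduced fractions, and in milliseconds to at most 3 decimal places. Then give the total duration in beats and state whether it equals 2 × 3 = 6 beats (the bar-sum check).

1) 0.0ms=0b +486.486ms=3/5b
2) 486.486ms=3/5b +486.486ms=3/5b
3) 972.973ms=6/5b +972.973ms=6/5b
4) 1945.946ms=12/5b +486.486ms=3/5b
5) 2432.432ms=3b +304.054ms=3/8b
6) 2736.486ms=27/8b +304.054ms=3/8b
7) 3040.541ms=15/4b +304.054ms=3/8b
8) 3344.595ms=33/8b +912.162ms=9/8b
9) 4256.757ms=21/4b +608.108ms=3/4b
Σ=6b of 6 (74bpm 3/4) — PASS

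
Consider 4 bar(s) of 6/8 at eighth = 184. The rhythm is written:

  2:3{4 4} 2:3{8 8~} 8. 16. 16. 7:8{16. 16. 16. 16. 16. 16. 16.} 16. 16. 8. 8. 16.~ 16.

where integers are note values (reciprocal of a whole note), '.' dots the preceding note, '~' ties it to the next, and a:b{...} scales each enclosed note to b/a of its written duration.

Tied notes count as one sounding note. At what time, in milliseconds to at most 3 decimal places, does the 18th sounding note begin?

note 18 onset = 45/2b = 7336.957ms

1. 0.0ms @ 0 + 978.261ms (3)
2. 978.261ms @ 3 + 978.261ms (3)
3. 1956.522ms @ 6 + 489.13ms (3/2)
4. 2445.652ms @ 15/2 + 978.261ms (3)
5. 3423.913ms @ 21/2 + 244.565ms (3/4)
6. 3668.478ms @ 45/4 + 244.565ms (3/4)
7. 3913.043ms @ 12 + 279.503ms (6/7)
8. 4192.547ms @ 90/7 + 279.503ms (6/7)
9. 4472.05ms @ 96/7 + 279.503ms (6/7)
10. 4751.553ms @ 102/7 + 279.503ms (6/7)
11. 5031.056ms @ 108/7 + 279.503ms (6/7)
12. 5310.559ms @ 114/7 + 279.503ms (6/7)
13. 5590.062ms @ 120/7 + 279.503ms (6/7)
14. 5869.565ms @ 18 + 244.565ms (3/4)
15. 6114.13ms @ 75/4 + 244.565ms (3/4)
16. 6358.696ms @ 39/2 + 489.13ms (3/2)
17. 6847.826ms @ 21 + 489.13ms (3/2)
18. 7336.957ms @ 45/2 + 489.13ms (3/2)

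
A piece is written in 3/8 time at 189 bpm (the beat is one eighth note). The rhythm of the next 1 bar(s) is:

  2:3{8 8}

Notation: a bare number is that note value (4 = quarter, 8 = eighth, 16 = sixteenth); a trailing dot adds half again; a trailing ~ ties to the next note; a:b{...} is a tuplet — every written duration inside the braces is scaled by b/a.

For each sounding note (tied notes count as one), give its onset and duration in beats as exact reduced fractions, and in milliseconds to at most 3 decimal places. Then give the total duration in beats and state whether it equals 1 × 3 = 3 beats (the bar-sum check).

1) 0.0ms=0b +476.19ms=3/2b
2) 476.19ms=3/2b +476.19ms=3/2b
Σ=3b of 3 (189bpm 3/8) — PASS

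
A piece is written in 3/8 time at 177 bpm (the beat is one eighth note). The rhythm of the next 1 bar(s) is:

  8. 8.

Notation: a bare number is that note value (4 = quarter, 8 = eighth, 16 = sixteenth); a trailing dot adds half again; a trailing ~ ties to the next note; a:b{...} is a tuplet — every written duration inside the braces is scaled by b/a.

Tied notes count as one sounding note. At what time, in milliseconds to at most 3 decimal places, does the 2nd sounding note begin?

1. 0.0ms @ 0 + 508.475ms (3/2)
2. 508.475ms @ 3/2 + 508.475ms (3/2)

note 2 onset = 3/2b = 508.475ms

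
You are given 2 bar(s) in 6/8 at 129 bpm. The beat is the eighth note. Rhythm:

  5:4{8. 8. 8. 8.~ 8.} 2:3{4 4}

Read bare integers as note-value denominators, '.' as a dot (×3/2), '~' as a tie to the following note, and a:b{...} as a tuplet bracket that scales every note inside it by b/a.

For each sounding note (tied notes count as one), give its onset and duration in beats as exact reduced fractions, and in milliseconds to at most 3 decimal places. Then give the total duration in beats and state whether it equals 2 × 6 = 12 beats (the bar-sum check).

1) 0.0ms=0b +558.14ms=6/5b
2) 558.14ms=6/5b +558.14ms=6/5b
3) 1116.279ms=12/5b +558.14ms=6/5b
4) 1674.419ms=18/5b +1116.279ms=12/5b
5) 2790.698ms=6b +1395.349ms=3b
6) 4186.047ms=9b +1395.349ms=3b
Σ=12b of 12 (129bpm 6/8) — PASS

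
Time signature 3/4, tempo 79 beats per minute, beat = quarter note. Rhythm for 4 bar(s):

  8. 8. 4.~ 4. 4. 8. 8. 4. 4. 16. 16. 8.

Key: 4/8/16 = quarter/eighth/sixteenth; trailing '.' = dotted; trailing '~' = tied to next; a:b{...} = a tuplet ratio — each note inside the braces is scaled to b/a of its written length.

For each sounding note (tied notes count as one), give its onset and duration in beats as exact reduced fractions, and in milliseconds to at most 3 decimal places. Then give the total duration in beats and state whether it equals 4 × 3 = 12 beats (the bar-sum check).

1) 0.0ms=0b +569.62ms=3/4b
2) 569.62ms=3/4b +569.62ms=3/4b
3) 1139.241ms=3/2b +2278.481ms=3b
4) 3417.722ms=9/2b +1139.241ms=3/2b
5) 4556.962ms=6b +569.62ms=3/4b
6) 5126.582ms=27/4b +569.62ms=3/4b
7) 5696.203ms=15/2b +1139.241ms=3/2b
8) 6835.443ms=9b +1139.241ms=3/2b
9) 7974.684ms=21/2b +284.81ms=3/8b
10) 8259.494ms=87/8b +284.81ms=3/8b
11) 8544.304ms=45/4b +569.62ms=3/4b
Σ=12b of 12 (79bpm 3/4) — PASS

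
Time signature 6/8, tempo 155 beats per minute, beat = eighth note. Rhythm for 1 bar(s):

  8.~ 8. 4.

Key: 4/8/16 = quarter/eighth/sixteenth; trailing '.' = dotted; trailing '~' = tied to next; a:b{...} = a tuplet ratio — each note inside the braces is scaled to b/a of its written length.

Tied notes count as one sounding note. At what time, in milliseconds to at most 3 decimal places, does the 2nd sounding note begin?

1. 0.0ms @ 0 + 1161.29ms (3)
2. 1161.29ms @ 3 + 1161.29ms (3)

note 2 onset = 3b = 1161.29ms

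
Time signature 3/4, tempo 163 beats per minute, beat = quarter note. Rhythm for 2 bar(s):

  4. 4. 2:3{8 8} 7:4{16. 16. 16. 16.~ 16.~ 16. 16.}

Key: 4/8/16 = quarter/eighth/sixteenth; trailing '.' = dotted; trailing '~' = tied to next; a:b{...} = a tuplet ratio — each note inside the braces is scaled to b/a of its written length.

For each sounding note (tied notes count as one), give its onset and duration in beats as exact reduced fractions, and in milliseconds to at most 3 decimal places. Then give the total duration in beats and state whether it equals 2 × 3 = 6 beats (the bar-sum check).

1) 0.0ms=0b +552.147ms=3/2b
2) 552.147ms=3/2b +552.147ms=3/2b
3) 1104.294ms=3b +276.074ms=3/4b
4) 1380.368ms=15/4b +276.074ms=3/4b
5) 1656.442ms=9/2b +78.878ms=3/14b
6) 1735.32ms=33/7b +78.878ms=3/14b
7) 1814.198ms=69/14b +78.878ms=3/14b
8) 1893.076ms=36/7b +236.635ms=9/14b
9) 2129.711ms=81/14b +78.878ms=3/14b
Σ=6b of 6 (163bpm 3/4) — PASS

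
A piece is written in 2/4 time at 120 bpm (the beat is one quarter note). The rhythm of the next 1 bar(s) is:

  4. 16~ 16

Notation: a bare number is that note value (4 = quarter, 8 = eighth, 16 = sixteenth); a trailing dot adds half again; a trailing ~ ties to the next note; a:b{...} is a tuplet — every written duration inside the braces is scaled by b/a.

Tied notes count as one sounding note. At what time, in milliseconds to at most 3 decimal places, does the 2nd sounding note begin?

note 2 onset = 3/2b = 750.0ms

1. 0.0ms @ 0 + 750.0ms (3/2)
2. 750.0ms @ 3/2 + 250.0ms (1/2)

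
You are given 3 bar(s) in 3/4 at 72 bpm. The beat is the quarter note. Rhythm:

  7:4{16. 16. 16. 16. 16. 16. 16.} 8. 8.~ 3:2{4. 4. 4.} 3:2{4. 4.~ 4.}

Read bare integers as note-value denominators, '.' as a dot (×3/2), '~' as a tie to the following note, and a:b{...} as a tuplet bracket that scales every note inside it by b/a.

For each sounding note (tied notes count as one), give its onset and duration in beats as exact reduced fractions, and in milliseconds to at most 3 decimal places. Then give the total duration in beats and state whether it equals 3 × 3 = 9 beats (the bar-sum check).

1) 0.0ms=0b +178.571ms=3/14b
2) 178.571ms=3/14b +178.571ms=3/14b
3) 357.143ms=3/7b +178.571ms=3/14b
4) 535.714ms=9/14b +178.571ms=3/14b
5) 714.286ms=6/7b +178.571ms=3/14b
6) 892.857ms=15/14b +178.571ms=3/14b
7) 1071.429ms=9/7b +178.571ms=3/14b
8) 1250.0ms=3/2b +625.0ms=3/4b
9) 1875.0ms=9/4b +1458.333ms=7/4b
10) 3333.333ms=4b +833.333ms=1b
11) 4166.667ms=5b +833.333ms=1b
12) 5000.0ms=6b +833.333ms=1b
13) 5833.333ms=7b +1666.667ms=2b
Σ=9b of 9 (72bpm 3/4) — PASS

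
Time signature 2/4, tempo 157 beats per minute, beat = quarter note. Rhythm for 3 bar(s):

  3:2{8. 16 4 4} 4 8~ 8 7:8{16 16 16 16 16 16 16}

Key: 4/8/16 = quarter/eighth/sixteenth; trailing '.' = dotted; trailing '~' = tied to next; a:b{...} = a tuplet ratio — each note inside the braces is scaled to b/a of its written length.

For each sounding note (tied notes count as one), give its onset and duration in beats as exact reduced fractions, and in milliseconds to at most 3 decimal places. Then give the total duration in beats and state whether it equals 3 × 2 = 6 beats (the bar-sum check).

1) 0.0ms=0b +191.083ms=1/2b
2) 191.083ms=1/2b +63.694ms=1/6b
3) 254.777ms=2/3b +254.777ms=2/3b
4) 509.554ms=4/3b +254.777ms=2/3b
5) 764.331ms=2b +382.166ms=1b
6) 1146.497ms=3b +382.166ms=1b
7) 1528.662ms=4b +109.19ms=2/7b
8) 1637.853ms=30/7b +109.19ms=2/7b
9) 1747.043ms=32/7b +109.19ms=2/7b
10) 1856.233ms=34/7b +109.19ms=2/7b
11) 1965.423ms=36/7b +109.19ms=2/7b
12) 2074.613ms=38/7b +109.19ms=2/7b
13) 2183.803ms=40/7b +109.19ms=2/7b
Σ=6b of 6 (157bpm 2/4) — PASS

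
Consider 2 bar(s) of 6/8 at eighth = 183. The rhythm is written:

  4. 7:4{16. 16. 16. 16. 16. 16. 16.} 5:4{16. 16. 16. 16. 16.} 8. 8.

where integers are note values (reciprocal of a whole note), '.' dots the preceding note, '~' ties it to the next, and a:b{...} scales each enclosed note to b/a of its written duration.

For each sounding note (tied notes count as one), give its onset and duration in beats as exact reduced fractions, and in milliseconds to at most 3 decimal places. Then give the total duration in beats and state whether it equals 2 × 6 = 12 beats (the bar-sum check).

1) 0.0ms=0b +983.607ms=3b
2) 983.607ms=3b +140.515ms=3/7b
3) 1124.122ms=24/7b +140.515ms=3/7b
4) 1264.637ms=27/7b +140.515ms=3/7b
5) 1405.152ms=30/7b +140.515ms=3/7b
6) 1545.667ms=33/7b +140.515ms=3/7b
7) 1686.183ms=36/7b +140.515ms=3/7b
8) 1826.698ms=39/7b +140.515ms=3/7b
9) 1967.213ms=6b +196.721ms=3/5b
10) 2163.934ms=33/5b +196.721ms=3/5b
11) 2360.656ms=36/5b +196.721ms=3/5b
12) 2557.377ms=39/5b +196.721ms=3/5b
13) 2754.098ms=42/5b +196.721ms=3/5b
14) 2950.82ms=9b +491.803ms=3/2b
15) 3442.623ms=21/2b +491.803ms=3/2b
Σ=12b of 12 (183bpm 6/8) — PASS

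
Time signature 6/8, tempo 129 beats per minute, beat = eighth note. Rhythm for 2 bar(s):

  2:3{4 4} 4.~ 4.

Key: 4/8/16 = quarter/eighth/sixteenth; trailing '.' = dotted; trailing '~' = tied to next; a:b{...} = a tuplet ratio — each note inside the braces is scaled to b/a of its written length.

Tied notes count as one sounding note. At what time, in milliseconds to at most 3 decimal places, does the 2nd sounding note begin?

1. 0.0ms @ 0 + 1395.349ms (3)
2. 1395.349ms @ 3 + 1395.349ms (3)
3. 2790.698ms @ 6 + 2790.698ms (6)

note 2 onset = 3b = 1395.349ms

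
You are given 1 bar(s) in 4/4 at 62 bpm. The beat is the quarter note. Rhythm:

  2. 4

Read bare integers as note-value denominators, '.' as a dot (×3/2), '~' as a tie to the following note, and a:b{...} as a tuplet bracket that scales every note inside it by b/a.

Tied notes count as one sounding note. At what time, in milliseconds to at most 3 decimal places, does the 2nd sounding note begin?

1. 0.0ms @ 0 + 2903.226ms (3)
2. 2903.226ms @ 3 + 967.742ms (1)

note 2 onset = 3b = 2903.226ms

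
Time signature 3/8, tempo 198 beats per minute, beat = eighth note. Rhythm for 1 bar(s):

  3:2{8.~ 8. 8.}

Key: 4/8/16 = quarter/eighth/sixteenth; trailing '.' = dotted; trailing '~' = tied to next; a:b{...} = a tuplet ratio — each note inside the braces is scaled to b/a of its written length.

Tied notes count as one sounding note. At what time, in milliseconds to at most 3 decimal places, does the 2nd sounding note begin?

1. 0.0ms @ 0 + 606.061ms (2)
2. 606.061ms @ 2 + 303.03ms (1)

note 2 onset = 2b = 606.061ms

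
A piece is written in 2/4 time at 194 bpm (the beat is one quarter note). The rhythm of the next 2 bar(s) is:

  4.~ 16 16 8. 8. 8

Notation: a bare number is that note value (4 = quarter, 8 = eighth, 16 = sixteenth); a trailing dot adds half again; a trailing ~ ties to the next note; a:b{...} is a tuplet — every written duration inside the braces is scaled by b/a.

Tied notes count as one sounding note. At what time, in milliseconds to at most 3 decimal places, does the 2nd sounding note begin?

note 2 onset = 7/4b = 541.237ms

1. 0.0ms @ 0 + 541.237ms (7/4)
2. 541.237ms @ 7/4 + 77.32ms (1/4)
3. 618.557ms @ 2 + 231.959ms (3/4)
4. 850.515ms @ 11/4 + 231.959ms (3/4)
5. 1082.474ms @ 7/2 + 154.639ms (1/2)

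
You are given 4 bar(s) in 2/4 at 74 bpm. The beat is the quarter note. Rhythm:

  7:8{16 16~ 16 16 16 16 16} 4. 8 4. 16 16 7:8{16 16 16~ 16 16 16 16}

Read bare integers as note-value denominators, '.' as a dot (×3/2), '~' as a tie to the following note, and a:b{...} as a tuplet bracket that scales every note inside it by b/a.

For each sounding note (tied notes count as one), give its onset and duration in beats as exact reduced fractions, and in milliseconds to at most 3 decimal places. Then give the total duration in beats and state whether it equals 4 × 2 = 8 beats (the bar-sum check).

1) 0.0ms=0b +231.66ms=2/7b
2) 231.66ms=2/7b +463.32ms=4/7b
3) 694.981ms=6/7b +231.66ms=2/7b
4) 926.641ms=8/7b +231.66ms=2/7b
5) 1158.301ms=10/7b +231.66ms=2/7b
6) 1389.961ms=12/7b +231.66ms=2/7b
7) 1621.622ms=2b +1216.216ms=3/2b
8) 2837.838ms=7/2b +405.405ms=1/2b
9) 3243.243ms=4b +1216.216ms=3/2b
10) 4459.459ms=11/2b +202.703ms=1/4b
11) 4662.162ms=23/4b +202.703ms=1/4b
12) 4864.865ms=6b +231.66ms=2/7b
13) 5096.525ms=44/7b +231.66ms=2/7b
14) 5328.185ms=46/7b +463.32ms=4/7b
15) 5791.506ms=50/7b +231.66ms=2/7b
16) 6023.166ms=52/7b +231.66ms=2/7b
17) 6254.826ms=54/7b +231.66ms=2/7b
Σ=8b of 8 (74bpm 2/4) — PASS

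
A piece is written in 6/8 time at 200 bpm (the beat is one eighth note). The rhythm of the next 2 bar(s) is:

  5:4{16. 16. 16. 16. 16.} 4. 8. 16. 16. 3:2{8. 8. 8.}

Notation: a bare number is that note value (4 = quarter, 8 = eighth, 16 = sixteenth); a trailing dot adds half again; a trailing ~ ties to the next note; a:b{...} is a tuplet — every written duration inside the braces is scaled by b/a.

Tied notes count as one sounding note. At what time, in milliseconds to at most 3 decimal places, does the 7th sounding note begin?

note 7 onset = 6b = 1800.0ms

1. 0.0ms @ 0 + 180.0ms (3/5)
2. 180.0ms @ 3/5 + 180.0ms (3/5)
3. 360.0ms @ 6/5 + 180.0ms (3/5)
4. 540.0ms @ 9/5 + 180.0ms (3/5)
5. 720.0ms @ 12/5 + 180.0ms (3/5)
6. 900.0ms @ 3 + 900.0ms (3)
7. 1800.0ms @ 6 + 450.0ms (3/2)
8. 2250.0ms @ 15/2 + 225.0ms (3/4)
9. 2475.0ms @ 33/4 + 225.0ms (3/4)
10. 2700.0ms @ 9 + 300.0ms (1)
11. 3000.0ms @ 10 + 300.0ms (1)
12. 3300.0ms @ 11 + 300.0ms (1)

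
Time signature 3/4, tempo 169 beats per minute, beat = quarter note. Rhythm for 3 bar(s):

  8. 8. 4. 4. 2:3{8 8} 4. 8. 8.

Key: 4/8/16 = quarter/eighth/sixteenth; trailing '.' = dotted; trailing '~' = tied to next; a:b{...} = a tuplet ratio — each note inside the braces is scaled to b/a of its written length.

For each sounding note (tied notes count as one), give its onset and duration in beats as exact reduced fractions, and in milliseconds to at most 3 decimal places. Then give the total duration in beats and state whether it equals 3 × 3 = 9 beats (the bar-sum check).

1) 0.0ms=0b +266.272ms=3/4b
2) 266.272ms=3/4b +266.272ms=3/4b
3) 532.544ms=3/2b +532.544ms=3/2b
4) 1065.089ms=3b +532.544ms=3/2b
5) 1597.633ms=9/2b +266.272ms=3/4b
6) 1863.905ms=21/4b +266.272ms=3/4b
7) 2130.178ms=6b +532.544ms=3/2b
8) 2662.722ms=15/2b +266.272ms=3/4b
9) 2928.994ms=33/4b +266.272ms=3/4b
Σ=9b of 9 (169bpm 3/4) — PASS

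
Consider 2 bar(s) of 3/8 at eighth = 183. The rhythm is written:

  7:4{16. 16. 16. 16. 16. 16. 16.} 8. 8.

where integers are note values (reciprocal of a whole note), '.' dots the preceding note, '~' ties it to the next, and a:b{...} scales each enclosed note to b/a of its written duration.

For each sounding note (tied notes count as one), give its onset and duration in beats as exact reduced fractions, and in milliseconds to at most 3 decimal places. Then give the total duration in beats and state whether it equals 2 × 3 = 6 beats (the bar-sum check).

1) 0.0ms=0b +140.515ms=3/7b
2) 140.515ms=3/7b +140.515ms=3/7b
3) 281.03ms=6/7b +140.515ms=3/7b
4) 421.546ms=9/7b +140.515ms=3/7b
5) 562.061ms=12/7b +140.515ms=3/7b
6) 702.576ms=15/7b +140.515ms=3/7b
7) 843.091ms=18/7b +140.515ms=3/7b
8) 983.607ms=3b +491.803ms=3/2b
9) 1475.41ms=9/2b +491.803ms=3/2b
Σ=6b of 6 (183bpm 3/8) — PASS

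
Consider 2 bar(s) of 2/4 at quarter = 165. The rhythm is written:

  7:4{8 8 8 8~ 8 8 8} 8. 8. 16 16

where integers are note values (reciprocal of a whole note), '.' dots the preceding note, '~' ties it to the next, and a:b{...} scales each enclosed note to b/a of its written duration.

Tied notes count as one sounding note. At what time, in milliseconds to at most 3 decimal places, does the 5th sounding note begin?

1. 0.0ms @ 0 + 103.896ms (2/7)
2. 103.896ms @ 2/7 + 103.896ms (2/7)
3. 207.792ms @ 4/7 + 103.896ms (2/7)
4. 311.688ms @ 6/7 + 207.792ms (4/7)
5. 519.481ms @ 10/7 + 103.896ms (2/7)
6. 623.377ms @ 12/7 + 103.896ms (2/7)
7. 727.273ms @ 2 + 272.727ms (3/4)
8. 1000.0ms @ 11/4 + 272.727ms (3/4)
9. 1272.727ms @ 7/2 + 90.909ms (1/4)
10. 1363.636ms @ 15/4 + 90.909ms (1/4)

note 5 onset = 10/7b = 519.481ms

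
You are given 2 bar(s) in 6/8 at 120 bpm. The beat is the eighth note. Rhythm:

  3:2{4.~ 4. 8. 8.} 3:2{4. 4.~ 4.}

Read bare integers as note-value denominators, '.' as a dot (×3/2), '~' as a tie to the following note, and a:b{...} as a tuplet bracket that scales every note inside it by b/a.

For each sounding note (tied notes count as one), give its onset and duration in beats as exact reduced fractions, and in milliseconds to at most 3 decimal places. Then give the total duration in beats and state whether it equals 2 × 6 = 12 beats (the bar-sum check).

1) 0.0ms=0b +2000.0ms=4b
2) 2000.0ms=4b +500.0ms=1b
3) 2500.0ms=5b +500.0ms=1b
4) 3000.0ms=6b +1000.0ms=2b
5) 4000.0ms=8b +2000.0ms=4b
Σ=12b of 12 (120bpm 6/8) — PASS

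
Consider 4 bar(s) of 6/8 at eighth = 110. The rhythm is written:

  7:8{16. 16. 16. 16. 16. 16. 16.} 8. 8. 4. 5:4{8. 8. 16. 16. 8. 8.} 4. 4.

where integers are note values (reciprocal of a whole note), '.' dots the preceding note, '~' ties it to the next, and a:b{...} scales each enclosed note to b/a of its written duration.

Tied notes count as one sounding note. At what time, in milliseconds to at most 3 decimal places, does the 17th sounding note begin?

1. 0.0ms @ 0 + 467.532ms (6/7)
2. 467.532ms @ 6/7 + 467.532ms (6/7)
3. 935.065ms @ 12/7 + 467.532ms (6/7)
4. 1402.597ms @ 18/7 + 467.532ms (6/7)
5. 1870.13ms @ 24/7 + 467.532ms (6/7)
6. 2337.662ms @ 30/7 + 467.532ms (6/7)
7. 2805.195ms @ 36/7 + 467.532ms (6/7)
8. 3272.727ms @ 6 + 818.182ms (3/2)
9. 4090.909ms @ 15/2 + 818.182ms (3/2)
10. 4909.091ms @ 9 + 1636.364ms (3)
11. 6545.455ms @ 12 + 654.545ms (6/5)
12. 7200.0ms @ 66/5 + 654.545ms (6/5)
13. 7854.545ms @ 72/5 + 327.273ms (3/5)
14. 8181.818ms @ 15 + 327.273ms (3/5)
15. 8509.091ms @ 78/5 + 654.545ms (6/5)
16. 9163.636ms @ 84/5 + 654.545ms (6/5)
17. 9818.182ms @ 18 + 1636.364ms (3)
18. 11454.545ms @ 21 + 1636.364ms (3)

note 17 onset = 18b = 9818.182ms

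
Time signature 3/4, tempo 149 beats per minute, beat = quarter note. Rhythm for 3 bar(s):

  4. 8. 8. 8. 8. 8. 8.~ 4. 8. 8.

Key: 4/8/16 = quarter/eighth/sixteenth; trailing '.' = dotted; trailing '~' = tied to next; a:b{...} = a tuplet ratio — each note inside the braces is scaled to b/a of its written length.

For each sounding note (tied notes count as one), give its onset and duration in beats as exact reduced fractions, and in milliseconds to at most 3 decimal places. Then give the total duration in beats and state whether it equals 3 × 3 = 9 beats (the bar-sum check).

1) 0.0ms=0b +604.027ms=3/2b
2) 604.027ms=3/2b +302.013ms=3/4b
3) 906.04ms=9/4b +302.013ms=3/4b
4) 1208.054ms=3b +302.013ms=3/4b
5) 1510.067ms=15/4b +302.013ms=3/4b
6) 1812.081ms=9/2b +302.013ms=3/4b
7) 2114.094ms=21/4b +906.04ms=9/4b
8) 3020.134ms=15/2b +302.013ms=3/4b
9) 3322.148ms=33/4b +302.013ms=3/4b
Σ=9b of 9 (149bpm 3/4) — PASS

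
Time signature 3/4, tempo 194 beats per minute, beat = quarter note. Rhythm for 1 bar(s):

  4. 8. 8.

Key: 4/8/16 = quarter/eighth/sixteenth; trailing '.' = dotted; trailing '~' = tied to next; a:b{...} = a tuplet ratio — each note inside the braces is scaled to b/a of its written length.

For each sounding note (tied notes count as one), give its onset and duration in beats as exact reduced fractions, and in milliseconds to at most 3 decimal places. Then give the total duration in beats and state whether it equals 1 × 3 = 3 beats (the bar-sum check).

1) 0.0ms=0b +463.918ms=3/2b
2) 463.918ms=3/2b +231.959ms=3/4b
3) 695.876ms=9/4b +231.959ms=3/4b
Σ=3b of 3 (194bpm 3/4) — PASS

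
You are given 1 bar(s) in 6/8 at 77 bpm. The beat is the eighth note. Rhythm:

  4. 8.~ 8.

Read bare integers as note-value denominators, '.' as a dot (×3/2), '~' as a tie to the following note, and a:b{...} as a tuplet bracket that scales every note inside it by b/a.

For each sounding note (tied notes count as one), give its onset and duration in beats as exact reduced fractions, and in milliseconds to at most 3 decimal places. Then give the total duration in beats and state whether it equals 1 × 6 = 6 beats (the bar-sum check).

1) 0.0ms=0b +2337.662ms=3b
2) 2337.662ms=3b +2337.662ms=3b
Σ=6b of 6 (77bpm 6/8) — PASS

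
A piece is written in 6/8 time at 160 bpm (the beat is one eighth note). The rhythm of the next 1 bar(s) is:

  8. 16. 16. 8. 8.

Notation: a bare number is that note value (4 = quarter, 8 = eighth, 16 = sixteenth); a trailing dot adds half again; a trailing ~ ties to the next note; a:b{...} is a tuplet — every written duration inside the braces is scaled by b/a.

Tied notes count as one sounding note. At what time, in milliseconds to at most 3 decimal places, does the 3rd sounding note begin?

1. 0.0ms @ 0 + 562.5ms (3/2)
2. 562.5ms @ 3/2 + 281.25ms (3/4)
3. 843.75ms @ 9/4 + 281.25ms (3/4)
4. 1125.0ms @ 3 + 562.5ms (3/2)
5. 1687.5ms @ 9/2 + 562.5ms (3/2)

note 3 onset = 9/4b = 843.75ms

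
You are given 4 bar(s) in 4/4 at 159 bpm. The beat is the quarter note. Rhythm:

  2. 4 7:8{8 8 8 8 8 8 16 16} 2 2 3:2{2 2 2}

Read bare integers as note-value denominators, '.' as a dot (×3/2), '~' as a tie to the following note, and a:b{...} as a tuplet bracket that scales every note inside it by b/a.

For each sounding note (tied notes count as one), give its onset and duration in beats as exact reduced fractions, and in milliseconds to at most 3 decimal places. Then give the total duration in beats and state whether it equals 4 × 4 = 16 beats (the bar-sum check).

1) 0.0ms=0b +1132.075ms=3b
2) 1132.075ms=3b +377.358ms=1b
3) 1509.434ms=4b +215.633ms=4/7b
4) 1725.067ms=32/7b +215.633ms=4/7b
5) 1940.701ms=36/7b +215.633ms=4/7b
6) 2156.334ms=40/7b +215.633ms=4/7b
7) 2371.968ms=44/7b +215.633ms=4/7b
8) 2587.601ms=48/7b +215.633ms=4/7b
9) 2803.235ms=52/7b +107.817ms=2/7b
10) 2911.051ms=54/7b +107.817ms=2/7b
11) 3018.868ms=8b +754.717ms=2b
12) 3773.585ms=10b +754.717ms=2b
13) 4528.302ms=12b +503.145ms=4/3b
14) 5031.447ms=40/3b +503.145ms=4/3b
15) 5534.591ms=44/3b +503.145ms=4/3b
Σ=16b of 16 (159bpm 4/4) — PASS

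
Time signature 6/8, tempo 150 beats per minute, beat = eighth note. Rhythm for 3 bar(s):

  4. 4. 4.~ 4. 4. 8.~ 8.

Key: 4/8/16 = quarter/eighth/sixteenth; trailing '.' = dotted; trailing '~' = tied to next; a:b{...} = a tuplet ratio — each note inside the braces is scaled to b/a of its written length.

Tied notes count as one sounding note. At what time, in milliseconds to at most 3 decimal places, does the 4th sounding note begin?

note 4 onset = 12b = 4800.0ms

1. 0.0ms @ 0 + 1200.0ms (3)
2. 1200.0ms @ 3 + 1200.0ms (3)
3. 2400.0ms @ 6 + 2400.0ms (6)
4. 4800.0ms @ 12 + 1200.0ms (3)
5. 6000.0ms @ 15 + 1200.0ms (3)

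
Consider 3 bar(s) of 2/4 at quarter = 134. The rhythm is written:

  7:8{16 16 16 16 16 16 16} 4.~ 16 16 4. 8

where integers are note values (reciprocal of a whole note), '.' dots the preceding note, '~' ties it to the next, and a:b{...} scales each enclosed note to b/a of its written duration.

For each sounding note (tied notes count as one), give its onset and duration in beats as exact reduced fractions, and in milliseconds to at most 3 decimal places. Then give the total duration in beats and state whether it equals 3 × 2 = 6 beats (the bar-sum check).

1) 0.0ms=0b +127.932ms=2/7b
2) 127.932ms=2/7b +127.932ms=2/7b
3) 255.864ms=4/7b +127.932ms=2/7b
4) 383.795ms=6/7b +127.932ms=2/7b
5) 511.727ms=8/7b +127.932ms=2/7b
6) 639.659ms=10/7b +127.932ms=2/7b
7) 767.591ms=12/7b +127.932ms=2/7b
8) 895.522ms=2b +783.582ms=7/4b
9) 1679.104ms=15/4b +111.94ms=1/4b
10) 1791.045ms=4b +671.642ms=3/2b
11) 2462.687ms=11/2b +223.881ms=1/2b
Σ=6b of 6 (134bpm 2/4) — PASS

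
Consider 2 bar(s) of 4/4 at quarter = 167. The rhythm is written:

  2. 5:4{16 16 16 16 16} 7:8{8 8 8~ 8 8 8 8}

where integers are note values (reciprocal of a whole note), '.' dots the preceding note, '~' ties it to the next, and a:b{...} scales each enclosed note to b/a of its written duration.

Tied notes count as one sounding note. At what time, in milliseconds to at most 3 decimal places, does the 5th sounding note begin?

1. 0.0ms @ 0 + 1077.844ms (3)
2. 1077.844ms @ 3 + 71.856ms (1/5)
3. 1149.701ms @ 16/5 + 71.856ms (1/5)
4. 1221.557ms @ 17/5 + 71.856ms (1/5)
5. 1293.413ms @ 18/5 + 71.856ms (1/5)
6. 1365.269ms @ 19/5 + 71.856ms (1/5)
7. 1437.126ms @ 4 + 205.304ms (4/7)
8. 1642.429ms @ 32/7 + 205.304ms (4/7)
9. 1847.733ms @ 36/7 + 410.607ms (8/7)
10. 2258.34ms @ 44/7 + 205.304ms (4/7)
11. 2463.644ms @ 48/7 + 205.304ms (4/7)
12. 2668.948ms @ 52/7 + 205.304ms (4/7)

note 5 onset = 18/5b = 1293.413ms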